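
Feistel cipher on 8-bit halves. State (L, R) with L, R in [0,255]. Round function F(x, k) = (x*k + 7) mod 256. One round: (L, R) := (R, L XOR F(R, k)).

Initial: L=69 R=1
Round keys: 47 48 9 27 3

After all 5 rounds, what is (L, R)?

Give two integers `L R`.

Answer: 7 34

Derivation:
Round 1 (k=47): L=1 R=115
Round 2 (k=48): L=115 R=150
Round 3 (k=9): L=150 R=62
Round 4 (k=27): L=62 R=7
Round 5 (k=3): L=7 R=34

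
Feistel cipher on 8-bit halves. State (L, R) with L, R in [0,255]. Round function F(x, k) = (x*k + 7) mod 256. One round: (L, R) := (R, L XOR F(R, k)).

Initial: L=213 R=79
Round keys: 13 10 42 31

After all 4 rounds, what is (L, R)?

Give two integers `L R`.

Round 1 (k=13): L=79 R=223
Round 2 (k=10): L=223 R=242
Round 3 (k=42): L=242 R=100
Round 4 (k=31): L=100 R=209

Answer: 100 209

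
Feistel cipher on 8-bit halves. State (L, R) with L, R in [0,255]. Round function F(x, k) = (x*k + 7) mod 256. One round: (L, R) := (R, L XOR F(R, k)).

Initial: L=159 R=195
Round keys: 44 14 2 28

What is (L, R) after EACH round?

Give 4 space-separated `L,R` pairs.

Round 1 (k=44): L=195 R=20
Round 2 (k=14): L=20 R=220
Round 3 (k=2): L=220 R=171
Round 4 (k=28): L=171 R=103

Answer: 195,20 20,220 220,171 171,103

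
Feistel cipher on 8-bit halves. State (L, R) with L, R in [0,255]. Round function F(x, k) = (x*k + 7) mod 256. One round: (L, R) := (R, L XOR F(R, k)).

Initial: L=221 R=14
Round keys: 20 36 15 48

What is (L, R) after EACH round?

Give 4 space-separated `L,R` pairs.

Round 1 (k=20): L=14 R=194
Round 2 (k=36): L=194 R=65
Round 3 (k=15): L=65 R=20
Round 4 (k=48): L=20 R=134

Answer: 14,194 194,65 65,20 20,134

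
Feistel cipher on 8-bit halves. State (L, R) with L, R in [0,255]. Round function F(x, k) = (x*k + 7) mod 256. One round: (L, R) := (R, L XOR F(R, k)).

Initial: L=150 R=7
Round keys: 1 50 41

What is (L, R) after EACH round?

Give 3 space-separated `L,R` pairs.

Round 1 (k=1): L=7 R=152
Round 2 (k=50): L=152 R=176
Round 3 (k=41): L=176 R=175

Answer: 7,152 152,176 176,175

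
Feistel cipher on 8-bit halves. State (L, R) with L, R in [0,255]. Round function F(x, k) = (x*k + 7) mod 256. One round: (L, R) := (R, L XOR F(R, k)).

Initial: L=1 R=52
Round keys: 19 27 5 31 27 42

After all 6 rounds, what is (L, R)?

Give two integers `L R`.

Answer: 25 153

Derivation:
Round 1 (k=19): L=52 R=226
Round 2 (k=27): L=226 R=233
Round 3 (k=5): L=233 R=118
Round 4 (k=31): L=118 R=184
Round 5 (k=27): L=184 R=25
Round 6 (k=42): L=25 R=153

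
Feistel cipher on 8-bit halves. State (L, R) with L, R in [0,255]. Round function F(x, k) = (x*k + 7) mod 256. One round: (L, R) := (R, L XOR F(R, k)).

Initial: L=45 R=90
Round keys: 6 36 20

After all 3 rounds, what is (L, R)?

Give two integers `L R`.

Answer: 165 229

Derivation:
Round 1 (k=6): L=90 R=14
Round 2 (k=36): L=14 R=165
Round 3 (k=20): L=165 R=229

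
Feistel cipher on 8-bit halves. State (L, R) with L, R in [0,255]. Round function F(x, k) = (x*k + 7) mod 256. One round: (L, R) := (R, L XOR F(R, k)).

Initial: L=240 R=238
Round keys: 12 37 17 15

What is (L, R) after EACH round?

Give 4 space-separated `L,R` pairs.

Answer: 238,223 223,172 172,172 172,183

Derivation:
Round 1 (k=12): L=238 R=223
Round 2 (k=37): L=223 R=172
Round 3 (k=17): L=172 R=172
Round 4 (k=15): L=172 R=183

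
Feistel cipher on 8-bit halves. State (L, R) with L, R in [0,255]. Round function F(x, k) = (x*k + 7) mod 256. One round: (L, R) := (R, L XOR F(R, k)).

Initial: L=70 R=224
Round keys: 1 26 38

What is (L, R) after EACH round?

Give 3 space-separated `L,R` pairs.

Answer: 224,161 161,129 129,140

Derivation:
Round 1 (k=1): L=224 R=161
Round 2 (k=26): L=161 R=129
Round 3 (k=38): L=129 R=140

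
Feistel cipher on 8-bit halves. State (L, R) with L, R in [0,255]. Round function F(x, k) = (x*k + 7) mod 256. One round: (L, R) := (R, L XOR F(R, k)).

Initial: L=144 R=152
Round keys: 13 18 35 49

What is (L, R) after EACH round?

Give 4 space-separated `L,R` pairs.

Answer: 152,47 47,205 205,33 33,149

Derivation:
Round 1 (k=13): L=152 R=47
Round 2 (k=18): L=47 R=205
Round 3 (k=35): L=205 R=33
Round 4 (k=49): L=33 R=149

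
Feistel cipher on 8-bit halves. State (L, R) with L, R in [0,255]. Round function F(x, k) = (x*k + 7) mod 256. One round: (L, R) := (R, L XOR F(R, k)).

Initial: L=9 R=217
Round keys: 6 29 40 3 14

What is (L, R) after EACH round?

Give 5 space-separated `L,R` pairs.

Round 1 (k=6): L=217 R=20
Round 2 (k=29): L=20 R=146
Round 3 (k=40): L=146 R=195
Round 4 (k=3): L=195 R=194
Round 5 (k=14): L=194 R=96

Answer: 217,20 20,146 146,195 195,194 194,96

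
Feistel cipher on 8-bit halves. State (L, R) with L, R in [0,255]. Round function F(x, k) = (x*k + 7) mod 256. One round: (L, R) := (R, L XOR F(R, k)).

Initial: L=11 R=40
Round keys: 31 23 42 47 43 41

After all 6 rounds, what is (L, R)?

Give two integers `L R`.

Answer: 183 187

Derivation:
Round 1 (k=31): L=40 R=212
Round 2 (k=23): L=212 R=59
Round 3 (k=42): L=59 R=97
Round 4 (k=47): L=97 R=237
Round 5 (k=43): L=237 R=183
Round 6 (k=41): L=183 R=187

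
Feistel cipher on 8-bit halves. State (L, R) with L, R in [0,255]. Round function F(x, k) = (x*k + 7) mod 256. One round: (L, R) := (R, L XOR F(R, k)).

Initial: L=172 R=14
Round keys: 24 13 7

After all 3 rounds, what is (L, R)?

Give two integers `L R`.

Round 1 (k=24): L=14 R=251
Round 2 (k=13): L=251 R=200
Round 3 (k=7): L=200 R=132

Answer: 200 132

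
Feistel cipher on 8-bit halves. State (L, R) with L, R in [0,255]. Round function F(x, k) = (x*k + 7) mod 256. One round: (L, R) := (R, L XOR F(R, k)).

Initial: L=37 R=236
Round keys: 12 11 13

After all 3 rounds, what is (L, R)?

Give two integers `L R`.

Round 1 (k=12): L=236 R=50
Round 2 (k=11): L=50 R=193
Round 3 (k=13): L=193 R=230

Answer: 193 230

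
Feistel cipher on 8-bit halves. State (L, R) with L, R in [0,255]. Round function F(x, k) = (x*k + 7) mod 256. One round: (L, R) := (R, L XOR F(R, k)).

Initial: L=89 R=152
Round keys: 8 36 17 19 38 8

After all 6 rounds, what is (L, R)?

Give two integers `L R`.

Round 1 (k=8): L=152 R=158
Round 2 (k=36): L=158 R=167
Round 3 (k=17): L=167 R=128
Round 4 (k=19): L=128 R=32
Round 5 (k=38): L=32 R=71
Round 6 (k=8): L=71 R=31

Answer: 71 31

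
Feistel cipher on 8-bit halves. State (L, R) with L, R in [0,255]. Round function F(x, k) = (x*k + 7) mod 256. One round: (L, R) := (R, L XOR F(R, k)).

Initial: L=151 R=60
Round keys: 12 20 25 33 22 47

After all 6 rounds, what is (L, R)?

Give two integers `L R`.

Round 1 (k=12): L=60 R=64
Round 2 (k=20): L=64 R=59
Round 3 (k=25): L=59 R=138
Round 4 (k=33): L=138 R=234
Round 5 (k=22): L=234 R=169
Round 6 (k=47): L=169 R=228

Answer: 169 228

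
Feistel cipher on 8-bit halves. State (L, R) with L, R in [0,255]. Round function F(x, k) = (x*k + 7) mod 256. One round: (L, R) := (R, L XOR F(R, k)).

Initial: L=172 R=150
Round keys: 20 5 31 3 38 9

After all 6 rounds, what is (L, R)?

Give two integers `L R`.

Answer: 189 79

Derivation:
Round 1 (k=20): L=150 R=19
Round 2 (k=5): L=19 R=240
Round 3 (k=31): L=240 R=4
Round 4 (k=3): L=4 R=227
Round 5 (k=38): L=227 R=189
Round 6 (k=9): L=189 R=79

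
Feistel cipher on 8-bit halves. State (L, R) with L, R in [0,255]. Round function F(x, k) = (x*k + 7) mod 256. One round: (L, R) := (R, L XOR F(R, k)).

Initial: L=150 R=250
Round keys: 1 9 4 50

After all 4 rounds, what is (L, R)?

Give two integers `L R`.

Round 1 (k=1): L=250 R=151
Round 2 (k=9): L=151 R=172
Round 3 (k=4): L=172 R=32
Round 4 (k=50): L=32 R=235

Answer: 32 235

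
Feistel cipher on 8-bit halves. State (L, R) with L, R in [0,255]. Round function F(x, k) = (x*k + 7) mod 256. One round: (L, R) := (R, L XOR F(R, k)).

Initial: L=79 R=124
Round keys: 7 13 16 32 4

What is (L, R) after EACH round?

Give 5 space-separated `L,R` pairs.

Answer: 124,36 36,167 167,83 83,192 192,84

Derivation:
Round 1 (k=7): L=124 R=36
Round 2 (k=13): L=36 R=167
Round 3 (k=16): L=167 R=83
Round 4 (k=32): L=83 R=192
Round 5 (k=4): L=192 R=84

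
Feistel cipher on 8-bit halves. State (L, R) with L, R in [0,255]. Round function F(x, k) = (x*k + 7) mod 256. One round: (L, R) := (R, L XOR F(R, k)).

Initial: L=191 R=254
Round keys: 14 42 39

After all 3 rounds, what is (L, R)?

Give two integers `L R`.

Round 1 (k=14): L=254 R=84
Round 2 (k=42): L=84 R=49
Round 3 (k=39): L=49 R=42

Answer: 49 42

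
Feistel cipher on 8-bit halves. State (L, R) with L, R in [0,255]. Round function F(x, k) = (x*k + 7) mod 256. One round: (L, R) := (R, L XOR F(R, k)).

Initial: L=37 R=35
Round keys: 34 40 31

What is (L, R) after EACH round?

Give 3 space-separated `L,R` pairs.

Round 1 (k=34): L=35 R=136
Round 2 (k=40): L=136 R=100
Round 3 (k=31): L=100 R=171

Answer: 35,136 136,100 100,171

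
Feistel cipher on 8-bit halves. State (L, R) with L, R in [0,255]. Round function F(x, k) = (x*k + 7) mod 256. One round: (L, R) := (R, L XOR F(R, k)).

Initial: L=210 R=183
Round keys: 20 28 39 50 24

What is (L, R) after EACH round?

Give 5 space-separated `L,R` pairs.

Round 1 (k=20): L=183 R=129
Round 2 (k=28): L=129 R=148
Round 3 (k=39): L=148 R=18
Round 4 (k=50): L=18 R=31
Round 5 (k=24): L=31 R=253

Answer: 183,129 129,148 148,18 18,31 31,253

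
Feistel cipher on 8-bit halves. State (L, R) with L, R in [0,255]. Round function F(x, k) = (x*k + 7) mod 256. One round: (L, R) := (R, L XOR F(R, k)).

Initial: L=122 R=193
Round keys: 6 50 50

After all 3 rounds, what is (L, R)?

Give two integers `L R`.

Round 1 (k=6): L=193 R=247
Round 2 (k=50): L=247 R=132
Round 3 (k=50): L=132 R=56

Answer: 132 56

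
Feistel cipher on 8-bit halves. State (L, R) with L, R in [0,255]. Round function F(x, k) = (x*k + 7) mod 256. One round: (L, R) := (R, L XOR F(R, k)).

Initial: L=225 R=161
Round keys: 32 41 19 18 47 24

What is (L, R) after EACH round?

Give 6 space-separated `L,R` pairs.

Answer: 161,198 198,28 28,221 221,141 141,55 55,162

Derivation:
Round 1 (k=32): L=161 R=198
Round 2 (k=41): L=198 R=28
Round 3 (k=19): L=28 R=221
Round 4 (k=18): L=221 R=141
Round 5 (k=47): L=141 R=55
Round 6 (k=24): L=55 R=162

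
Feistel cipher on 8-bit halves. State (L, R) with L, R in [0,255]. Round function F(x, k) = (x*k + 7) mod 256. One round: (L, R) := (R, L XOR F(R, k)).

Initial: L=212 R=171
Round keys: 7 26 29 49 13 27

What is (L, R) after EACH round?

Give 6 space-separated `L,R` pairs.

Answer: 171,96 96,108 108,35 35,214 214,198 198,63

Derivation:
Round 1 (k=7): L=171 R=96
Round 2 (k=26): L=96 R=108
Round 3 (k=29): L=108 R=35
Round 4 (k=49): L=35 R=214
Round 5 (k=13): L=214 R=198
Round 6 (k=27): L=198 R=63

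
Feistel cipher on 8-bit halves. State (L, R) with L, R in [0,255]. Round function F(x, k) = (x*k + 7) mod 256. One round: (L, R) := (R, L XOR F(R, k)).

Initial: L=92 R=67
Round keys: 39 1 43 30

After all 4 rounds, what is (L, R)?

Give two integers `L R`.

Round 1 (k=39): L=67 R=96
Round 2 (k=1): L=96 R=36
Round 3 (k=43): L=36 R=115
Round 4 (k=30): L=115 R=165

Answer: 115 165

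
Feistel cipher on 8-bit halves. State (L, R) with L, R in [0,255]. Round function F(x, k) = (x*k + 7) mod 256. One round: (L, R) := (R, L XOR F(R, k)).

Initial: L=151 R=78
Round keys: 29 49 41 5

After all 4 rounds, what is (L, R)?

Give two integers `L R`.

Answer: 20 20

Derivation:
Round 1 (k=29): L=78 R=74
Round 2 (k=49): L=74 R=127
Round 3 (k=41): L=127 R=20
Round 4 (k=5): L=20 R=20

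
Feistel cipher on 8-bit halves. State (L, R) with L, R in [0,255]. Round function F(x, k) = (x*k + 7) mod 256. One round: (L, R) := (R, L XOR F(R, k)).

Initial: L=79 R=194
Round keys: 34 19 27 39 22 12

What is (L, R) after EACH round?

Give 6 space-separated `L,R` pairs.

Round 1 (k=34): L=194 R=132
Round 2 (k=19): L=132 R=17
Round 3 (k=27): L=17 R=86
Round 4 (k=39): L=86 R=48
Round 5 (k=22): L=48 R=113
Round 6 (k=12): L=113 R=99

Answer: 194,132 132,17 17,86 86,48 48,113 113,99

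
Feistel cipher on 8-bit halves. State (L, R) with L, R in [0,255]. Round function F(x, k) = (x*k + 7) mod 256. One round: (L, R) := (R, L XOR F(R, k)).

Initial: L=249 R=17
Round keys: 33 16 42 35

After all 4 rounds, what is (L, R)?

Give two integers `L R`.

Round 1 (k=33): L=17 R=193
Round 2 (k=16): L=193 R=6
Round 3 (k=42): L=6 R=194
Round 4 (k=35): L=194 R=139

Answer: 194 139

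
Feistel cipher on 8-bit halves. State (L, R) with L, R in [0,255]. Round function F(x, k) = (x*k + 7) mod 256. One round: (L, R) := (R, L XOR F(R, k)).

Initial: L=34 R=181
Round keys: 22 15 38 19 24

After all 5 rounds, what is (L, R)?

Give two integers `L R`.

Round 1 (k=22): L=181 R=183
Round 2 (k=15): L=183 R=117
Round 3 (k=38): L=117 R=210
Round 4 (k=19): L=210 R=232
Round 5 (k=24): L=232 R=21

Answer: 232 21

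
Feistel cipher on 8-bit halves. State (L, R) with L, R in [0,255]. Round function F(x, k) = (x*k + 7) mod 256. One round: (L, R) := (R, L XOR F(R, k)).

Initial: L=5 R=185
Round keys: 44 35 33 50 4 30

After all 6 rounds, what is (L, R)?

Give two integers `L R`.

Answer: 10 186

Derivation:
Round 1 (k=44): L=185 R=214
Round 2 (k=35): L=214 R=240
Round 3 (k=33): L=240 R=33
Round 4 (k=50): L=33 R=137
Round 5 (k=4): L=137 R=10
Round 6 (k=30): L=10 R=186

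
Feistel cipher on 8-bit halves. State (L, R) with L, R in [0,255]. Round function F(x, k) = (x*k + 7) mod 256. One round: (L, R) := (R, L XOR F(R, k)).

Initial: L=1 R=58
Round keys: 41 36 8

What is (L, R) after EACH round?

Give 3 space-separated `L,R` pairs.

Round 1 (k=41): L=58 R=80
Round 2 (k=36): L=80 R=125
Round 3 (k=8): L=125 R=191

Answer: 58,80 80,125 125,191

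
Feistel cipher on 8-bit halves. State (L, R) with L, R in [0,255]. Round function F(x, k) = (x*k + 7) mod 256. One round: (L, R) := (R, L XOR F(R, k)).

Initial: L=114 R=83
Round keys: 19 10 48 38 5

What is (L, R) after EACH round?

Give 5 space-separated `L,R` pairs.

Answer: 83,66 66,200 200,197 197,141 141,13

Derivation:
Round 1 (k=19): L=83 R=66
Round 2 (k=10): L=66 R=200
Round 3 (k=48): L=200 R=197
Round 4 (k=38): L=197 R=141
Round 5 (k=5): L=141 R=13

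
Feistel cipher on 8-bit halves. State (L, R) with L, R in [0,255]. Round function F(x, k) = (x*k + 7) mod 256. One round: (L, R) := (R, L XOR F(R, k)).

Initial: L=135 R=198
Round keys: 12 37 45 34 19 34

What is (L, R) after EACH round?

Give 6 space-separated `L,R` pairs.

Answer: 198,200 200,41 41,244 244,70 70,205 205,7

Derivation:
Round 1 (k=12): L=198 R=200
Round 2 (k=37): L=200 R=41
Round 3 (k=45): L=41 R=244
Round 4 (k=34): L=244 R=70
Round 5 (k=19): L=70 R=205
Round 6 (k=34): L=205 R=7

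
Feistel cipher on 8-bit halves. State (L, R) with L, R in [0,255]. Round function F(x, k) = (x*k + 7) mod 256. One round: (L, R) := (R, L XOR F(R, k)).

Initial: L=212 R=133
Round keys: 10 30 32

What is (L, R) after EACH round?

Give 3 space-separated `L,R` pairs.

Round 1 (k=10): L=133 R=237
Round 2 (k=30): L=237 R=72
Round 3 (k=32): L=72 R=234

Answer: 133,237 237,72 72,234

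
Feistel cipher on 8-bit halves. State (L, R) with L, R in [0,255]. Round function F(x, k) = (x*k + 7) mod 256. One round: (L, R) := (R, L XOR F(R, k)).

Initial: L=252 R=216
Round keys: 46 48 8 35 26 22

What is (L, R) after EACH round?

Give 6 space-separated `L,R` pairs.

Answer: 216,43 43,207 207,84 84,76 76,235 235,117

Derivation:
Round 1 (k=46): L=216 R=43
Round 2 (k=48): L=43 R=207
Round 3 (k=8): L=207 R=84
Round 4 (k=35): L=84 R=76
Round 5 (k=26): L=76 R=235
Round 6 (k=22): L=235 R=117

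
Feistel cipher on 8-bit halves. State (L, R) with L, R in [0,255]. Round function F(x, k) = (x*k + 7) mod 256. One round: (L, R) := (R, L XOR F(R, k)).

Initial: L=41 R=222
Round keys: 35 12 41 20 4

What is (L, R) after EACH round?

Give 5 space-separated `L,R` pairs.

Round 1 (k=35): L=222 R=72
Round 2 (k=12): L=72 R=185
Round 3 (k=41): L=185 R=224
Round 4 (k=20): L=224 R=62
Round 5 (k=4): L=62 R=31

Answer: 222,72 72,185 185,224 224,62 62,31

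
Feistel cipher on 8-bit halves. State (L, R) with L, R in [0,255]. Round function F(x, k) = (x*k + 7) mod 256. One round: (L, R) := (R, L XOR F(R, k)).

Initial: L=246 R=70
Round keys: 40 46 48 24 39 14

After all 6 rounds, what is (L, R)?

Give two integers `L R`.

Answer: 213 201

Derivation:
Round 1 (k=40): L=70 R=1
Round 2 (k=46): L=1 R=115
Round 3 (k=48): L=115 R=150
Round 4 (k=24): L=150 R=100
Round 5 (k=39): L=100 R=213
Round 6 (k=14): L=213 R=201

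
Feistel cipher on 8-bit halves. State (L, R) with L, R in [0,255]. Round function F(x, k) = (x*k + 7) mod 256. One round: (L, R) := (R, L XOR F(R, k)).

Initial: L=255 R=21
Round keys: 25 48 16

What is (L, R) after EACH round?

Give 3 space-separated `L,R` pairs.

Answer: 21,235 235,2 2,204

Derivation:
Round 1 (k=25): L=21 R=235
Round 2 (k=48): L=235 R=2
Round 3 (k=16): L=2 R=204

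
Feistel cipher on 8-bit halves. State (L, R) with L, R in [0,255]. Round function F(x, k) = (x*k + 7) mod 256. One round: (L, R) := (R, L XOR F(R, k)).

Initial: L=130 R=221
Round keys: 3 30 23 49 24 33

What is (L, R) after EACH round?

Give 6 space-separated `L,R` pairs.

Round 1 (k=3): L=221 R=28
Round 2 (k=30): L=28 R=146
Round 3 (k=23): L=146 R=57
Round 4 (k=49): L=57 R=98
Round 5 (k=24): L=98 R=14
Round 6 (k=33): L=14 R=183

Answer: 221,28 28,146 146,57 57,98 98,14 14,183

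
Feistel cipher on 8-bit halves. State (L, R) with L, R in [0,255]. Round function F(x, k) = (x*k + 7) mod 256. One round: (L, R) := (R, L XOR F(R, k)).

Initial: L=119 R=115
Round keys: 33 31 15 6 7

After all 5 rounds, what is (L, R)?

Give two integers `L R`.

Round 1 (k=33): L=115 R=173
Round 2 (k=31): L=173 R=137
Round 3 (k=15): L=137 R=163
Round 4 (k=6): L=163 R=80
Round 5 (k=7): L=80 R=148

Answer: 80 148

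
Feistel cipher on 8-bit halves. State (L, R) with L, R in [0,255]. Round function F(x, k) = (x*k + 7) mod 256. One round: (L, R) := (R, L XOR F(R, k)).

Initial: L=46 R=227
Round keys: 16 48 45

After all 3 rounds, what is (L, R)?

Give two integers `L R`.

Answer: 84 210

Derivation:
Round 1 (k=16): L=227 R=25
Round 2 (k=48): L=25 R=84
Round 3 (k=45): L=84 R=210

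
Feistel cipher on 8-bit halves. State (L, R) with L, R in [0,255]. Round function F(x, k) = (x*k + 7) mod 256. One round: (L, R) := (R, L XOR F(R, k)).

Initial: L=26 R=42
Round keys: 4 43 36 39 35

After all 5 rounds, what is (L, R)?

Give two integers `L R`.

Answer: 113 88

Derivation:
Round 1 (k=4): L=42 R=181
Round 2 (k=43): L=181 R=68
Round 3 (k=36): L=68 R=34
Round 4 (k=39): L=34 R=113
Round 5 (k=35): L=113 R=88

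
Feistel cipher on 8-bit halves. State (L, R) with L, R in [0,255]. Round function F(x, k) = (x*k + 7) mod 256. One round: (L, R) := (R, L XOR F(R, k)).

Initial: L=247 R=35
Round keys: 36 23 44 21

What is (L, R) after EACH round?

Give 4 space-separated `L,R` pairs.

Round 1 (k=36): L=35 R=4
Round 2 (k=23): L=4 R=64
Round 3 (k=44): L=64 R=3
Round 4 (k=21): L=3 R=6

Answer: 35,4 4,64 64,3 3,6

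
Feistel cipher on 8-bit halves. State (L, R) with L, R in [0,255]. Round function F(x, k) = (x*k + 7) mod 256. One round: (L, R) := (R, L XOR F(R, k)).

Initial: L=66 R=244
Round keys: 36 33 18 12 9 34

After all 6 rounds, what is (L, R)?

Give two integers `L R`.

Round 1 (k=36): L=244 R=21
Round 2 (k=33): L=21 R=72
Round 3 (k=18): L=72 R=2
Round 4 (k=12): L=2 R=87
Round 5 (k=9): L=87 R=20
Round 6 (k=34): L=20 R=248

Answer: 20 248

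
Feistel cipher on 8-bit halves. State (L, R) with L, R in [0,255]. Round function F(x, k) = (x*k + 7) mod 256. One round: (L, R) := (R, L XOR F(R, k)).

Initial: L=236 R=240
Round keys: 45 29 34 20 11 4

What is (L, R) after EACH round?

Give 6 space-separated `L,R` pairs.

Round 1 (k=45): L=240 R=219
Round 2 (k=29): L=219 R=38
Round 3 (k=34): L=38 R=200
Round 4 (k=20): L=200 R=129
Round 5 (k=11): L=129 R=90
Round 6 (k=4): L=90 R=238

Answer: 240,219 219,38 38,200 200,129 129,90 90,238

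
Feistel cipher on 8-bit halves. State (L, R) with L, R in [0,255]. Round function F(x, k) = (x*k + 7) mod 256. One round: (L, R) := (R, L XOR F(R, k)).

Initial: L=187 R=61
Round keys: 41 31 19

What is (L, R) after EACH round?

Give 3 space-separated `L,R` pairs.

Answer: 61,119 119,77 77,201

Derivation:
Round 1 (k=41): L=61 R=119
Round 2 (k=31): L=119 R=77
Round 3 (k=19): L=77 R=201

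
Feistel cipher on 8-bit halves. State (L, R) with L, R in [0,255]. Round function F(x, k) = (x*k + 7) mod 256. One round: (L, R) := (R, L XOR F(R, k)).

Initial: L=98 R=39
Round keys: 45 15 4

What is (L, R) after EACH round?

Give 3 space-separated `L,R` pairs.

Answer: 39,128 128,160 160,7

Derivation:
Round 1 (k=45): L=39 R=128
Round 2 (k=15): L=128 R=160
Round 3 (k=4): L=160 R=7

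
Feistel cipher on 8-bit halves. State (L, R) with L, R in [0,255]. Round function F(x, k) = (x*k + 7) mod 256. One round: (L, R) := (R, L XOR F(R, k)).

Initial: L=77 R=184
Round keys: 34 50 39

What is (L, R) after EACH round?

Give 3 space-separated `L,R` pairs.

Round 1 (k=34): L=184 R=58
Round 2 (k=50): L=58 R=227
Round 3 (k=39): L=227 R=166

Answer: 184,58 58,227 227,166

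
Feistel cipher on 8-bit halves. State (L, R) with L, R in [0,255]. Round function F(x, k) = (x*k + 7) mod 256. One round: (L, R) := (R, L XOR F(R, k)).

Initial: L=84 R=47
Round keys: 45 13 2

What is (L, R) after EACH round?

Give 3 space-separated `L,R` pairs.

Answer: 47,30 30,162 162,85

Derivation:
Round 1 (k=45): L=47 R=30
Round 2 (k=13): L=30 R=162
Round 3 (k=2): L=162 R=85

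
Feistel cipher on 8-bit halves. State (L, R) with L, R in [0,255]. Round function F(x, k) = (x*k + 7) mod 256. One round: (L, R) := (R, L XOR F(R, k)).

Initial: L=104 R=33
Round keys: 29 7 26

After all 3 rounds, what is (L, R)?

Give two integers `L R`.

Answer: 154 7

Derivation:
Round 1 (k=29): L=33 R=172
Round 2 (k=7): L=172 R=154
Round 3 (k=26): L=154 R=7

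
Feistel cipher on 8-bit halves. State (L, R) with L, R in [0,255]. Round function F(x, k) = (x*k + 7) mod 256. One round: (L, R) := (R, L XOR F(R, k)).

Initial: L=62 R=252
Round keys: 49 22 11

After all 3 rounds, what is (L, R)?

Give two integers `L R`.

Round 1 (k=49): L=252 R=125
Round 2 (k=22): L=125 R=57
Round 3 (k=11): L=57 R=7

Answer: 57 7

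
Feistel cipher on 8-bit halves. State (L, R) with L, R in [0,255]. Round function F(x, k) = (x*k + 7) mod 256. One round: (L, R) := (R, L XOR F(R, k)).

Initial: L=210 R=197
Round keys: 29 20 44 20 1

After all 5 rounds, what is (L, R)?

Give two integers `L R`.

Round 1 (k=29): L=197 R=138
Round 2 (k=20): L=138 R=10
Round 3 (k=44): L=10 R=53
Round 4 (k=20): L=53 R=33
Round 5 (k=1): L=33 R=29

Answer: 33 29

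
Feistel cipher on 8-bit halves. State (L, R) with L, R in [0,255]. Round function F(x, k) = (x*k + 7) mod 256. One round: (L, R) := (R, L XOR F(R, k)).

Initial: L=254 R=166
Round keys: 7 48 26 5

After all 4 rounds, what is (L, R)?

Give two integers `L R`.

Round 1 (k=7): L=166 R=111
Round 2 (k=48): L=111 R=113
Round 3 (k=26): L=113 R=238
Round 4 (k=5): L=238 R=220

Answer: 238 220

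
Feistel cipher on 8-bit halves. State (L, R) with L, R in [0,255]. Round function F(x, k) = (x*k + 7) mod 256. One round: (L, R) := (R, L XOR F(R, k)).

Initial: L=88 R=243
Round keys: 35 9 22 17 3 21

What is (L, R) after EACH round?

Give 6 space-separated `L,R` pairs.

Round 1 (k=35): L=243 R=24
Round 2 (k=9): L=24 R=44
Round 3 (k=22): L=44 R=215
Round 4 (k=17): L=215 R=98
Round 5 (k=3): L=98 R=250
Round 6 (k=21): L=250 R=235

Answer: 243,24 24,44 44,215 215,98 98,250 250,235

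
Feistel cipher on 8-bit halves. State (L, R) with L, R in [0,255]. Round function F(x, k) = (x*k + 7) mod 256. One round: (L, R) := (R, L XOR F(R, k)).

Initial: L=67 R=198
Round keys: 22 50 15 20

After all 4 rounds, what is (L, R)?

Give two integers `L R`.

Round 1 (k=22): L=198 R=72
Round 2 (k=50): L=72 R=209
Round 3 (k=15): L=209 R=14
Round 4 (k=20): L=14 R=206

Answer: 14 206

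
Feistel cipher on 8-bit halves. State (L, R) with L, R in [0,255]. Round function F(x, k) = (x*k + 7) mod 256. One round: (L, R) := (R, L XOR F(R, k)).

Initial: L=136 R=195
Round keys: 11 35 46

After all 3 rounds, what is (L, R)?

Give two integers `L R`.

Round 1 (k=11): L=195 R=224
Round 2 (k=35): L=224 R=100
Round 3 (k=46): L=100 R=31

Answer: 100 31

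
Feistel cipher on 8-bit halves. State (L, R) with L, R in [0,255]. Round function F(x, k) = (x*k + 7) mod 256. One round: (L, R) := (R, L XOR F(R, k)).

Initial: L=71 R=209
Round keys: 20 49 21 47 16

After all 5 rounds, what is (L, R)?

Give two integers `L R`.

Round 1 (k=20): L=209 R=28
Round 2 (k=49): L=28 R=178
Round 3 (k=21): L=178 R=189
Round 4 (k=47): L=189 R=8
Round 5 (k=16): L=8 R=58

Answer: 8 58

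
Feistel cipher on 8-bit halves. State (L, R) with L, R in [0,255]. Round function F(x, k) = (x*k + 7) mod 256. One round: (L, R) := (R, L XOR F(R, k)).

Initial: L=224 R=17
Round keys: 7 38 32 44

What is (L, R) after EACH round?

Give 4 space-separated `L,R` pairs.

Answer: 17,158 158,106 106,217 217,57

Derivation:
Round 1 (k=7): L=17 R=158
Round 2 (k=38): L=158 R=106
Round 3 (k=32): L=106 R=217
Round 4 (k=44): L=217 R=57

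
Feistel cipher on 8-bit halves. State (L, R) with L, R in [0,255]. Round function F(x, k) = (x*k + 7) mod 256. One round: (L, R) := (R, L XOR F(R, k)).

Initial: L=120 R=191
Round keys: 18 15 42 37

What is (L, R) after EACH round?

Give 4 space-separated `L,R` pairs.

Answer: 191,13 13,117 117,52 52,254

Derivation:
Round 1 (k=18): L=191 R=13
Round 2 (k=15): L=13 R=117
Round 3 (k=42): L=117 R=52
Round 4 (k=37): L=52 R=254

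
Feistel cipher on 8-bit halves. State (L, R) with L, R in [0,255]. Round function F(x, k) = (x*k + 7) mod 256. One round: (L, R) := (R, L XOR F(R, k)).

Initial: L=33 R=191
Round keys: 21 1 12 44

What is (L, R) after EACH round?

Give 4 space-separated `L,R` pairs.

Answer: 191,147 147,37 37,80 80,226

Derivation:
Round 1 (k=21): L=191 R=147
Round 2 (k=1): L=147 R=37
Round 3 (k=12): L=37 R=80
Round 4 (k=44): L=80 R=226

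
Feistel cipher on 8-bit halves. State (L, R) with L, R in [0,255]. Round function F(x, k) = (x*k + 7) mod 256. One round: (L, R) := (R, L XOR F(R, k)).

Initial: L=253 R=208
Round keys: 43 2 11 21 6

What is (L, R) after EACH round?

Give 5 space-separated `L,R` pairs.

Answer: 208,10 10,203 203,202 202,82 82,57

Derivation:
Round 1 (k=43): L=208 R=10
Round 2 (k=2): L=10 R=203
Round 3 (k=11): L=203 R=202
Round 4 (k=21): L=202 R=82
Round 5 (k=6): L=82 R=57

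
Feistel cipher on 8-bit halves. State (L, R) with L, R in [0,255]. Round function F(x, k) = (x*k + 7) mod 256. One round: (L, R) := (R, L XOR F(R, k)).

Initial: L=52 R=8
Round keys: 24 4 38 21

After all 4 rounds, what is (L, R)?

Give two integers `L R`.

Round 1 (k=24): L=8 R=243
Round 2 (k=4): L=243 R=219
Round 3 (k=38): L=219 R=122
Round 4 (k=21): L=122 R=210

Answer: 122 210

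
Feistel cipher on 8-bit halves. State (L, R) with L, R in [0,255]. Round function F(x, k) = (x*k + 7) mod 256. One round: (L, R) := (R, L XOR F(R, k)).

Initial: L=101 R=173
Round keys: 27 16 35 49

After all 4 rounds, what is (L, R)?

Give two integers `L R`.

Round 1 (k=27): L=173 R=35
Round 2 (k=16): L=35 R=154
Round 3 (k=35): L=154 R=54
Round 4 (k=49): L=54 R=199

Answer: 54 199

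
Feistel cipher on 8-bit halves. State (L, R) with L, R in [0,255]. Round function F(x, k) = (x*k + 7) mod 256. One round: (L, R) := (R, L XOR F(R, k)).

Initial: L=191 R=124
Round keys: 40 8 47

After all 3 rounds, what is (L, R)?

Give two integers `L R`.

Answer: 187 132

Derivation:
Round 1 (k=40): L=124 R=216
Round 2 (k=8): L=216 R=187
Round 3 (k=47): L=187 R=132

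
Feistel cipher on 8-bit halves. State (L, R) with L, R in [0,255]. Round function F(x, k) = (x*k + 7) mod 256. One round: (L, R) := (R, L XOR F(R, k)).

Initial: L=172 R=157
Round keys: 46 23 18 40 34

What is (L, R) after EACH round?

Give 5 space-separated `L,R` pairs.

Answer: 157,145 145,147 147,204 204,116 116,163

Derivation:
Round 1 (k=46): L=157 R=145
Round 2 (k=23): L=145 R=147
Round 3 (k=18): L=147 R=204
Round 4 (k=40): L=204 R=116
Round 5 (k=34): L=116 R=163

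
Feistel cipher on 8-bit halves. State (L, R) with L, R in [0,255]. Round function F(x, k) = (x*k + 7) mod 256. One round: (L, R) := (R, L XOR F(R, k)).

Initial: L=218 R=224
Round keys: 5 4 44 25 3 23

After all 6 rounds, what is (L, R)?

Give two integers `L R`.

Round 1 (k=5): L=224 R=189
Round 2 (k=4): L=189 R=27
Round 3 (k=44): L=27 R=22
Round 4 (k=25): L=22 R=54
Round 5 (k=3): L=54 R=191
Round 6 (k=23): L=191 R=6

Answer: 191 6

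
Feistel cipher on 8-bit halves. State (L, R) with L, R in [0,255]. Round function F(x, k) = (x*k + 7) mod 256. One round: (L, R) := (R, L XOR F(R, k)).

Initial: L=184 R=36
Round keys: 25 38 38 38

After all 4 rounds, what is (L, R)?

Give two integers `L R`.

Answer: 38 22

Derivation:
Round 1 (k=25): L=36 R=51
Round 2 (k=38): L=51 R=189
Round 3 (k=38): L=189 R=38
Round 4 (k=38): L=38 R=22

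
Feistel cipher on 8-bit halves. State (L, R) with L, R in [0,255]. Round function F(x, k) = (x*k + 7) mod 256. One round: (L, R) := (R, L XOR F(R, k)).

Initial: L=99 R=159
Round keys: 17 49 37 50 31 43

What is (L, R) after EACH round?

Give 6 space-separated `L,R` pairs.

Round 1 (k=17): L=159 R=245
Round 2 (k=49): L=245 R=115
Round 3 (k=37): L=115 R=83
Round 4 (k=50): L=83 R=78
Round 5 (k=31): L=78 R=42
Round 6 (k=43): L=42 R=91

Answer: 159,245 245,115 115,83 83,78 78,42 42,91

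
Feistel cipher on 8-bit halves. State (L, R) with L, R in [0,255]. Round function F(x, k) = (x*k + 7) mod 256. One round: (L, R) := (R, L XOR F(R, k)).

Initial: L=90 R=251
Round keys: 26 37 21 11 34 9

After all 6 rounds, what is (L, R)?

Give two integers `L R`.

Answer: 178 208

Derivation:
Round 1 (k=26): L=251 R=223
Round 2 (k=37): L=223 R=185
Round 3 (k=21): L=185 R=235
Round 4 (k=11): L=235 R=153
Round 5 (k=34): L=153 R=178
Round 6 (k=9): L=178 R=208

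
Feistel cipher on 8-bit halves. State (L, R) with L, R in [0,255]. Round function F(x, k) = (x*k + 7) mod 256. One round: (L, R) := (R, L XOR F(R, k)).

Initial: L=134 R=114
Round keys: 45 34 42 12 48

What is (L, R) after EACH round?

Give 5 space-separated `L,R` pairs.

Answer: 114,151 151,103 103,122 122,216 216,253

Derivation:
Round 1 (k=45): L=114 R=151
Round 2 (k=34): L=151 R=103
Round 3 (k=42): L=103 R=122
Round 4 (k=12): L=122 R=216
Round 5 (k=48): L=216 R=253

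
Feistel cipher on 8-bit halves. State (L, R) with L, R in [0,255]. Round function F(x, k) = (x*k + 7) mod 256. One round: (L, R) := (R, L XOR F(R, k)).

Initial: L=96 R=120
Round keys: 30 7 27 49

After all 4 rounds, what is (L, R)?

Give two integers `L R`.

Answer: 96 87

Derivation:
Round 1 (k=30): L=120 R=119
Round 2 (k=7): L=119 R=48
Round 3 (k=27): L=48 R=96
Round 4 (k=49): L=96 R=87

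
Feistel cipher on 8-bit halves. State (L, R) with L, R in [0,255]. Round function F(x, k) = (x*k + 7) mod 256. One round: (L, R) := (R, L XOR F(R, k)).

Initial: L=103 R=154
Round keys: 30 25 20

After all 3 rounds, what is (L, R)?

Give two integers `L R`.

Answer: 193 111

Derivation:
Round 1 (k=30): L=154 R=116
Round 2 (k=25): L=116 R=193
Round 3 (k=20): L=193 R=111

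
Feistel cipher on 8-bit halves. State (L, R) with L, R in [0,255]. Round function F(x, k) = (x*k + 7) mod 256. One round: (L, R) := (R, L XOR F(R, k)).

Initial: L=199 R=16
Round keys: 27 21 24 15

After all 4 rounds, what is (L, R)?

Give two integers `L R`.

Answer: 223 63

Derivation:
Round 1 (k=27): L=16 R=112
Round 2 (k=21): L=112 R=39
Round 3 (k=24): L=39 R=223
Round 4 (k=15): L=223 R=63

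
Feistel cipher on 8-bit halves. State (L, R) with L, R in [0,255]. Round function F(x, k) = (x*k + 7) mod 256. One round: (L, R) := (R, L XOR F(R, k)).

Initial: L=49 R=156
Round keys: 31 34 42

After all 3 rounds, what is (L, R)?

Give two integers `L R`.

Round 1 (k=31): L=156 R=218
Round 2 (k=34): L=218 R=103
Round 3 (k=42): L=103 R=55

Answer: 103 55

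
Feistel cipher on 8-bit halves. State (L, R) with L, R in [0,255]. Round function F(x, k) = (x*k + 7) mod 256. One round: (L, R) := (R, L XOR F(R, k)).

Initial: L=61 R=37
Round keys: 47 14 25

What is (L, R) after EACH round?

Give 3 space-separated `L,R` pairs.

Round 1 (k=47): L=37 R=239
Round 2 (k=14): L=239 R=60
Round 3 (k=25): L=60 R=12

Answer: 37,239 239,60 60,12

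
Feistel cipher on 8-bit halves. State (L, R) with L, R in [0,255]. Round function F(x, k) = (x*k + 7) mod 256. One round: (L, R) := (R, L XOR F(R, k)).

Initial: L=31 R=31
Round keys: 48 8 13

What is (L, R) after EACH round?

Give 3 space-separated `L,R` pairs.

Round 1 (k=48): L=31 R=200
Round 2 (k=8): L=200 R=88
Round 3 (k=13): L=88 R=183

Answer: 31,200 200,88 88,183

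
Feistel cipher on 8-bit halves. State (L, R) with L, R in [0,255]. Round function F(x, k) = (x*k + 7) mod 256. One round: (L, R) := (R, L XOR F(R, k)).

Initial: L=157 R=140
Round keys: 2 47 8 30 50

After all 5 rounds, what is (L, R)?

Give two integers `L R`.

Answer: 100 66

Derivation:
Round 1 (k=2): L=140 R=130
Round 2 (k=47): L=130 R=105
Round 3 (k=8): L=105 R=205
Round 4 (k=30): L=205 R=100
Round 5 (k=50): L=100 R=66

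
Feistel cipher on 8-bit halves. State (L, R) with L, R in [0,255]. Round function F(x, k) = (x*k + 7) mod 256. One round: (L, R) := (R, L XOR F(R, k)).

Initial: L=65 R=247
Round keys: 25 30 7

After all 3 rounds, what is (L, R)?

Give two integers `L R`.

Answer: 238 238

Derivation:
Round 1 (k=25): L=247 R=103
Round 2 (k=30): L=103 R=238
Round 3 (k=7): L=238 R=238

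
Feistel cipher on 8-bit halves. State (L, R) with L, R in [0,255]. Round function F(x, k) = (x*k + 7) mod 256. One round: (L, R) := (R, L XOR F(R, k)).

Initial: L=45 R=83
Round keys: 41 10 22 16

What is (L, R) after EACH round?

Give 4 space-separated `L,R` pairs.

Answer: 83,127 127,174 174,132 132,233

Derivation:
Round 1 (k=41): L=83 R=127
Round 2 (k=10): L=127 R=174
Round 3 (k=22): L=174 R=132
Round 4 (k=16): L=132 R=233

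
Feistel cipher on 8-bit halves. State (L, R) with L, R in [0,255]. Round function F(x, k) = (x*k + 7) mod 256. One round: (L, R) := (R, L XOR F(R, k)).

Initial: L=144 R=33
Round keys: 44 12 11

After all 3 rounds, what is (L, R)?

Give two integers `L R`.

Answer: 138 214

Derivation:
Round 1 (k=44): L=33 R=35
Round 2 (k=12): L=35 R=138
Round 3 (k=11): L=138 R=214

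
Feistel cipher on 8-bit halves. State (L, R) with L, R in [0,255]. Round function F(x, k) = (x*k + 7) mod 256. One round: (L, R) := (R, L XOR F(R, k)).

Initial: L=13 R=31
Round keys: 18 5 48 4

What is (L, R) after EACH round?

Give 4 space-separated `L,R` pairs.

Round 1 (k=18): L=31 R=56
Round 2 (k=5): L=56 R=0
Round 3 (k=48): L=0 R=63
Round 4 (k=4): L=63 R=3

Answer: 31,56 56,0 0,63 63,3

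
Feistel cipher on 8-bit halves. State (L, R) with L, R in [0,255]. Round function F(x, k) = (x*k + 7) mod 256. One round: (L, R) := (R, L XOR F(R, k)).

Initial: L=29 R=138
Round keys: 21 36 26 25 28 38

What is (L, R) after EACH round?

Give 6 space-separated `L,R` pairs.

Round 1 (k=21): L=138 R=68
Round 2 (k=36): L=68 R=29
Round 3 (k=26): L=29 R=189
Round 4 (k=25): L=189 R=97
Round 5 (k=28): L=97 R=30
Round 6 (k=38): L=30 R=26

Answer: 138,68 68,29 29,189 189,97 97,30 30,26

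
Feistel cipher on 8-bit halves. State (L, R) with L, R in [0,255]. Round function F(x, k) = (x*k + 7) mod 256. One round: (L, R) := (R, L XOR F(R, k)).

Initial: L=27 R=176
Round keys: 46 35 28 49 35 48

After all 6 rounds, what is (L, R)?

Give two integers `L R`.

Answer: 161 226

Derivation:
Round 1 (k=46): L=176 R=188
Round 2 (k=35): L=188 R=11
Round 3 (k=28): L=11 R=135
Round 4 (k=49): L=135 R=213
Round 5 (k=35): L=213 R=161
Round 6 (k=48): L=161 R=226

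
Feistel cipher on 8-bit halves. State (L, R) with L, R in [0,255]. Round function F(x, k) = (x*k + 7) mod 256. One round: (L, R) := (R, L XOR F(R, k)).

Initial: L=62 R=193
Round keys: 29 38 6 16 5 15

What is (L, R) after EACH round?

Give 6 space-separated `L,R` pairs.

Answer: 193,218 218,162 162,9 9,53 53,25 25,75

Derivation:
Round 1 (k=29): L=193 R=218
Round 2 (k=38): L=218 R=162
Round 3 (k=6): L=162 R=9
Round 4 (k=16): L=9 R=53
Round 5 (k=5): L=53 R=25
Round 6 (k=15): L=25 R=75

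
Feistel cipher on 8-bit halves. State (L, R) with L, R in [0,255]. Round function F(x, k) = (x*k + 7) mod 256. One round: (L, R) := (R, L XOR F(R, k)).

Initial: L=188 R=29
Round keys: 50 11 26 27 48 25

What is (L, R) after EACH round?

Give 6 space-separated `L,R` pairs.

Answer: 29,13 13,139 139,40 40,180 180,239 239,234

Derivation:
Round 1 (k=50): L=29 R=13
Round 2 (k=11): L=13 R=139
Round 3 (k=26): L=139 R=40
Round 4 (k=27): L=40 R=180
Round 5 (k=48): L=180 R=239
Round 6 (k=25): L=239 R=234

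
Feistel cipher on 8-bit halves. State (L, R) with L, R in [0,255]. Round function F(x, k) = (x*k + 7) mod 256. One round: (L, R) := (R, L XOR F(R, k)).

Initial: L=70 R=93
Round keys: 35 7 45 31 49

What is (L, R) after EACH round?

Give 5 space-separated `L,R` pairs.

Answer: 93,248 248,146 146,73 73,76 76,218

Derivation:
Round 1 (k=35): L=93 R=248
Round 2 (k=7): L=248 R=146
Round 3 (k=45): L=146 R=73
Round 4 (k=31): L=73 R=76
Round 5 (k=49): L=76 R=218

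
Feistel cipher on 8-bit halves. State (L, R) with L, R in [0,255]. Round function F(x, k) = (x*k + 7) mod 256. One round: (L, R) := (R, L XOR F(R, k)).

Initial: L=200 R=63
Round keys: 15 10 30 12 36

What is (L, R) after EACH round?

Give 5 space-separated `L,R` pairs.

Round 1 (k=15): L=63 R=112
Round 2 (k=10): L=112 R=88
Round 3 (k=30): L=88 R=39
Round 4 (k=12): L=39 R=131
Round 5 (k=36): L=131 R=84

Answer: 63,112 112,88 88,39 39,131 131,84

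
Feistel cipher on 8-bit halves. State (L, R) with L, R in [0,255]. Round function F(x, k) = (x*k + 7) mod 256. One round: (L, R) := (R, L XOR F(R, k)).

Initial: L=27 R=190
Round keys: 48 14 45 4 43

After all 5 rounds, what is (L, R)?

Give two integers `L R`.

Round 1 (k=48): L=190 R=188
Round 2 (k=14): L=188 R=241
Round 3 (k=45): L=241 R=216
Round 4 (k=4): L=216 R=150
Round 5 (k=43): L=150 R=225

Answer: 150 225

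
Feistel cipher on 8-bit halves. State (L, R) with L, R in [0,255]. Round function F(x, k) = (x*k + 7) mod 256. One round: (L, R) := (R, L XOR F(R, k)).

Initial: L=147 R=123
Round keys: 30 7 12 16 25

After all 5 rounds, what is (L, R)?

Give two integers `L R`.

Round 1 (k=30): L=123 R=226
Round 2 (k=7): L=226 R=78
Round 3 (k=12): L=78 R=77
Round 4 (k=16): L=77 R=153
Round 5 (k=25): L=153 R=181

Answer: 153 181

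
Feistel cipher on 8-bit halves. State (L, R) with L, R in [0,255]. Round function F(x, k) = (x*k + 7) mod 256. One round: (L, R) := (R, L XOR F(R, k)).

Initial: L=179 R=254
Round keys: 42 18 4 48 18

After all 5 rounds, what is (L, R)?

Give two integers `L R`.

Round 1 (k=42): L=254 R=0
Round 2 (k=18): L=0 R=249
Round 3 (k=4): L=249 R=235
Round 4 (k=48): L=235 R=238
Round 5 (k=18): L=238 R=40

Answer: 238 40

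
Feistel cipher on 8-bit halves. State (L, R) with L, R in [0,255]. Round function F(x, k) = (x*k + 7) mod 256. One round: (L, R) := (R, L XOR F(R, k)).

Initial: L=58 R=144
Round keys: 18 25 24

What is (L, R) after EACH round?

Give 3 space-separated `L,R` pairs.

Answer: 144,29 29,76 76,58

Derivation:
Round 1 (k=18): L=144 R=29
Round 2 (k=25): L=29 R=76
Round 3 (k=24): L=76 R=58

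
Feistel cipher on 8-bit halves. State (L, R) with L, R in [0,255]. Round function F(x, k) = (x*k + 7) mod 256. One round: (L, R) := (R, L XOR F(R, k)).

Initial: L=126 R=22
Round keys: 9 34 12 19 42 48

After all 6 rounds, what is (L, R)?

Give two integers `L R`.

Answer: 119 227

Derivation:
Round 1 (k=9): L=22 R=179
Round 2 (k=34): L=179 R=219
Round 3 (k=12): L=219 R=248
Round 4 (k=19): L=248 R=180
Round 5 (k=42): L=180 R=119
Round 6 (k=48): L=119 R=227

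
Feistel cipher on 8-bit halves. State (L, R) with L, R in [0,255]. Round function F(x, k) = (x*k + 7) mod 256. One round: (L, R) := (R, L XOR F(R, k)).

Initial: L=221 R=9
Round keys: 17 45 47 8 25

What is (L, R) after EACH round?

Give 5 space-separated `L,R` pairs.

Answer: 9,125 125,9 9,211 211,150 150,126

Derivation:
Round 1 (k=17): L=9 R=125
Round 2 (k=45): L=125 R=9
Round 3 (k=47): L=9 R=211
Round 4 (k=8): L=211 R=150
Round 5 (k=25): L=150 R=126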